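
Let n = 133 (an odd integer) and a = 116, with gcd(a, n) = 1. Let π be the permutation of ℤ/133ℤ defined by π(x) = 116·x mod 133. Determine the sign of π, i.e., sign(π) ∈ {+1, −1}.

Start at x=8: 8 → 130 → 51 → 64 → 109 → 9 → 113 → … (one orbit).
The orbit structure of x ↦ 116x mod 133: 10 orbits of sizes [18, 18, 18, 18, 18, 18, 18, 3, 3, 1].
sign(π) = (−1)^{n − #cycles} = (−1)^{133−10} = (−1)^123 = -1.
(116|133)_J = -1 (Zolotarev's lemma cross-check).

-1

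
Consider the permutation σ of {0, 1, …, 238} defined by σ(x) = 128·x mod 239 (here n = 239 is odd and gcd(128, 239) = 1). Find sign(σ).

Orbit of 6 under x↦128x: [6, 51, 75, 40, 101, 22, 187]… (length divides ord_239(128)).
Decompose π into cycles: lengths [17, 17, 17, 17, 17, 17, 17, 17, 17, 17, 17, 17, 17, 17, 1] (15 cycles, including the fixed point 0).
sign(π) = (−1)^{n − #cycles} = (−1)^{239−15} = (−1)^224 = +1.

+1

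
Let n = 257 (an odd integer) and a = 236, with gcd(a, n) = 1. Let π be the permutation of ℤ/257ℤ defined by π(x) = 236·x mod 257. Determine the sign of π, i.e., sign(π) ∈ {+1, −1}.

Orbit of 240 under x↦236x: [240, 100, 213, 153, 128, 139, 165]… (length divides ord_257(236)).
π_236 has 3 disjoint cycles with lengths [128, 128, 1] on {0,…,256}.
257 − 3 = 254 transpositions; sign(π) = (−1)^254 = +1.
The Jacobi symbol (236|257) = +1 (Zolotarev) agrees.

+1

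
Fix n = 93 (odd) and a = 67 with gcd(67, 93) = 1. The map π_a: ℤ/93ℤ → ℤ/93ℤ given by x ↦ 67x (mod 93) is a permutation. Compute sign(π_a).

Trace 25: π^k(25) = [25, 1, 67] for k=0..2.
Decompose π into cycles: lengths [3, 3, 3, 3, 3, 3, 3, 3, 3, 3, 3, 3, 3, 3, 3, 3, 3, 3, 3, 3, 3, 3, 3, 3, 3, 3, 3, 3, 3, 3, 1, 1, 1] (33 cycles, including the fixed point 0).
93 − 33 = 60 transpositions; sign(π) = (−1)^60 = +1.

+1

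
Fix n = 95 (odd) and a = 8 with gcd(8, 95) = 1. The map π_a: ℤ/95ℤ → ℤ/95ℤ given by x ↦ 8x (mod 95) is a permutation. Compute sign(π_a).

+1

Trace 26: π^k(26) = [26, 18, 49, 12, 1, 8, 64] for k=0..6.
The orbit structure of x ↦ 8x mod 95: 11 orbits of sizes [12, 12, 12, 12, 12, 12, 6, 6, 6, 4, 1].
95 − 11 = 84 transpositions; sign(π) = (−1)^84 = +1.
(8|95)_J = +1 (Zolotarev's lemma cross-check).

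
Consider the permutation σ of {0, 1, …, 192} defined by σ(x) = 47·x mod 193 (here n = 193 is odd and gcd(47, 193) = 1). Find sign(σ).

-1

Orbit of 30 under x↦47x: [30, 59, 71, 56, 123, 184, 156]… (length divides ord_193(47)).
Cycle lengths of π_47 on ℤ/193ℤ: [192, 1]; 2 cycles in total.
2 cycles on 193: each ℓ→(−1)^(ℓ−1), product (−1)^191 = -1.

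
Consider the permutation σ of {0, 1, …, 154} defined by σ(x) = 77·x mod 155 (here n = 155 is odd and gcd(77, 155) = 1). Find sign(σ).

Start at x=109: 109 → 23 → 66 → 122 → 94 → 108 → 101 → … (one orbit).
Decompose π into cycles: lengths [20, 20, 20, 20, 20, 20, 10, 10, 10, 4, 1] (11 cycles, including the fixed point 0).
Σ(ℓ_i−1) = 155−11 = 144; sign = (−1)^144 = +1.

+1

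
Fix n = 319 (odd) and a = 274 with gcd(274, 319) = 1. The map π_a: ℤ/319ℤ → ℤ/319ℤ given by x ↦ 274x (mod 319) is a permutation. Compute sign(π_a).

-1

Orbit of 210 under x↦274x: [210, 120, 23, 241, 1, 274, 111]… (length divides ord_319(274)).
The orbit structure of x ↦ 274x mod 319: 28 orbits of sizes [14, 14, 14, 14, 14, 14, 14, 14, 14, 14, 14, 14, 14, 14, 14, 14, 14, 14, 14, 14, 14, 14, 2, 2, 2, 2, 2, 1].
Σ(ℓ_i−1) = 319−28 = 291; sign = (−1)^291 = -1.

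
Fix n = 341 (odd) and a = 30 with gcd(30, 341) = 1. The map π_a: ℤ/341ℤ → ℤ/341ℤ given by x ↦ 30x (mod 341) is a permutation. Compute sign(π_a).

+1

Trace 125: π^k(125) = [125, 340, 311, 123, 280, 216, 1] for k=0..6.
Cycle type of π: 10×31 + 2×15 + 1; total 47 cycles.
341 − 47 = 294 transpositions; sign(π) = (−1)^294 = +1.
The Jacobi symbol (30|341) = +1 (Zolotarev) agrees.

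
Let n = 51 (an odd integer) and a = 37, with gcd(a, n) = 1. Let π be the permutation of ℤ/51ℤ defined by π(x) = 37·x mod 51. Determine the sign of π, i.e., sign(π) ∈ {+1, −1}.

Trace 4: π^k(4) = [4, 46, 19, 40, 1, 37, 43] for k=0..6.
Decompose π into cycles: lengths [16, 16, 16, 1, 1, 1] (6 cycles, including the fixed point 0).
With 6 cycles on 51 points, sign = (−1)^{51−6} = -1.

-1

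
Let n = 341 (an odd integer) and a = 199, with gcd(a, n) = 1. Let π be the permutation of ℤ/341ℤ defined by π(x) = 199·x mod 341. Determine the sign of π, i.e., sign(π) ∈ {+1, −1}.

Start at x=221: 221 → 331 → 56 → 232 → 133 → 210 → 188 → … (one orbit).
π_199 has 22 disjoint cycles with lengths [30, 30, 30, 30, 30, 30, 30, 30, 30, 30, 30, 1, 1, 1, 1, 1, 1, 1, 1, 1, 1, 1] on {0,…,340}.
341 − 22 = 319 transpositions; sign(π) = (−1)^319 = -1.
Via Zolotarev, sign(π_{199}) = (199|341) = -1.

-1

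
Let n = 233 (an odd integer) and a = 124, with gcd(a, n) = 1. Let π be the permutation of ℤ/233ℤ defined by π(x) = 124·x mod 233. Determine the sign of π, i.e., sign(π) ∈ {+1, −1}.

+1

Start at x=50: 50 → 142 → 133 → 182 → 200 → 102 → 66 → … (one orbit).
The orbit structure of x ↦ 124x mod 233: 3 orbits of sizes [116, 116, 1].
233 − 3 = 230 transpositions; sign(π) = (−1)^230 = +1.
Zolotarev: (124|233) = +1, matching the cycle-count sign.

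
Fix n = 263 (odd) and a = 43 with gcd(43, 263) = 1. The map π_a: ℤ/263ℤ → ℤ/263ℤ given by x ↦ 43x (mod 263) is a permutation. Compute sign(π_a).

Start at x=243: 243 → 192 → 103 → 221 → 35 → 190 → 17 → … (one orbit).
The orbit structure of x ↦ 43x mod 263: 3 orbits of sizes [131, 131, 1].
3 cycles on 263: each ℓ→(−1)^(ℓ−1), product (−1)^260 = +1.

+1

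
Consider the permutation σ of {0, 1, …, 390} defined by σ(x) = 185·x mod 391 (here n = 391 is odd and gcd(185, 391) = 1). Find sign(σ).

Trace 208: π^k(208) = [208, 162, 254, 70, 47, 93, 1] for k=0..6.
Cycle type of π: 8×46 + 1×23; total 69 cycles.
n − c = 391 − 69 = 322; sign = (−1)^322 = +1.
The Jacobi symbol (185|391) = +1 (Zolotarev) agrees.

+1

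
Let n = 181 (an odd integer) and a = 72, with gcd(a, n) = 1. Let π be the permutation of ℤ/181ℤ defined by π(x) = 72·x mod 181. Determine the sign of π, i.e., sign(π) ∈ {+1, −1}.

Trace 7: π^k(7) = [7, 142, 88, 1, 72, 116, 26] for k=0..6.
Decompose π into cycles: lengths [36, 36, 36, 36, 36, 1] (6 cycles, including the fixed point 0).
6 cycles on 181: each ℓ→(−1)^(ℓ−1), product (−1)^175 = -1.

-1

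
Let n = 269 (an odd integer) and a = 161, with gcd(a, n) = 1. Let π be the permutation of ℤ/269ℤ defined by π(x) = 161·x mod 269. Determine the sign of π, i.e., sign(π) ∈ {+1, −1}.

Orbit of 54 under x↦161x: [54, 86, 127, 3, 214, 22, 45]… (length divides ord_269(161)).
Cycle type of π: 268 + 1; total 2 cycles.
sign(π) = (−1)^{n − #cycles} = (−1)^{269−2} = (−1)^267 = -1.

-1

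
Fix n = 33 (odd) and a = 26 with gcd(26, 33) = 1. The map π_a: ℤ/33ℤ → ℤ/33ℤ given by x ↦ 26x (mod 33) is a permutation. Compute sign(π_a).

-1

Trace 31: π^k(31) = [31, 14, 1, 26, 16, 20, 25] for k=0..6.
Decompose π into cycles: lengths [10, 10, 5, 5, 2, 1] (6 cycles, including the fixed point 0).
Σ(ℓ_i−1) = 33−6 = 27; sign = (−1)^27 = -1.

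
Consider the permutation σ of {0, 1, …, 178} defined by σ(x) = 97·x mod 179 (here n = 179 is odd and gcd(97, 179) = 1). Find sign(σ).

Start at x=115: 115 → 57 → 159 → 29 → 128 → 65 → 40 → … (one orbit).
The orbit structure of x ↦ 97x mod 179: 2 orbits of sizes [178, 1].
With 2 cycles on 179 points, sign = (−1)^{179−2} = -1.
Check: (97/179) = -1 by Zolotarev.

-1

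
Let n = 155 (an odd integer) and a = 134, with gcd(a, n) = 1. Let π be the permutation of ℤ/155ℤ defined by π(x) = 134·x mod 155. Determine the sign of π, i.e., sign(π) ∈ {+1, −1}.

+1

Trace 129: π^k(129) = [129, 81, 4, 71, 59, 1, 134] for k=0..6.
Decompose π into cycles: lengths [30, 30, 30, 30, 15, 15, 2, 2, 1] (9 cycles, including the fixed point 0).
n − c = 155 − 9 = 146; sign = (−1)^146 = +1.
The Jacobi symbol (134|155) = +1 (Zolotarev) agrees.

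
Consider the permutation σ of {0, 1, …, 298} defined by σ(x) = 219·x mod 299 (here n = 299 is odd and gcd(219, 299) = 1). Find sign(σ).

Start at x=127: 127 → 6 → 118 → 128 → 225 → 239 → 16 → … (one orbit).
The orbit structure of x ↦ 219x mod 299: 6 orbits of sizes [132, 132, 12, 11, 11, 1].
299 − 6 = 293 transpositions; sign(π) = (−1)^293 = -1.

-1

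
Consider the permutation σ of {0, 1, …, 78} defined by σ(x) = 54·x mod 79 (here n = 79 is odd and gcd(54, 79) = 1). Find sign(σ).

-1

Orbit of 46 under x↦54x: [46, 35, 73, 71, 42, 56, 22]… (length divides ord_79(54)).
Cycle type of π: 78 + 1; total 2 cycles.
With 2 cycles on 79 points, sign = (−1)^{79−2} = -1.
(54|79)_J = -1 (Zolotarev's lemma cross-check).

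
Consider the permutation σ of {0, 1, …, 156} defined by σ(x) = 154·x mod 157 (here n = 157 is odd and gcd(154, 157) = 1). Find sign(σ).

Trace 30: π^k(30) = [30, 67, 113, 132, 75, 89, 47] for k=0..6.
Cycle type of π: 39×4 + 1; total 5 cycles.
sign(π) = (−1)^{n − #cycles} = (−1)^{157−5} = (−1)^152 = +1.
The Jacobi symbol (154|157) = +1 (Zolotarev) agrees.

+1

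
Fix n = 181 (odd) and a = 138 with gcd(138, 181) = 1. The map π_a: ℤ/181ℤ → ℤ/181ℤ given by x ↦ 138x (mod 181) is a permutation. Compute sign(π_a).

Orbit of 49 under x↦138x: [49, 65, 101, 1, 138, 39, 133]… (length divides ord_181(138)).
π_138 has 11 disjoint cycles with lengths [18, 18, 18, 18, 18, 18, 18, 18, 18, 18, 1] on {0,…,180}.
181 − 11 = 170 transpositions; sign(π) = (−1)^170 = +1.
Zolotarev: (138|181) = +1, matching the cycle-count sign.

+1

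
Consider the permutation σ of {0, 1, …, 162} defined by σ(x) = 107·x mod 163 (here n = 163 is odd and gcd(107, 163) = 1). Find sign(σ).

-1

Orbit of 14 under x↦107x: [14, 31, 57, 68, 104, 44, 144]… (length divides ord_163(107)).
Cycle lengths of π_107 on ℤ/163ℤ: [162, 1]; 2 cycles in total.
2 cycles on 163: each ℓ→(−1)^(ℓ−1), product (−1)^161 = -1.
Zolotarev: (107|163) = -1, matching the cycle-count sign.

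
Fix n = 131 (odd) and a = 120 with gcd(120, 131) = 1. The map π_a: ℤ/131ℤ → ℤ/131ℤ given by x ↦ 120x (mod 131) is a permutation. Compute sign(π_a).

Trace 62: π^k(62) = [62, 104, 35, 8, 43, 51, 94] for k=0..6.
Cycle lengths of π_120 on ℤ/131ℤ: [130, 1]; 2 cycles in total.
2 cycles on 131: each ℓ→(−1)^(ℓ−1), product (−1)^129 = -1.

-1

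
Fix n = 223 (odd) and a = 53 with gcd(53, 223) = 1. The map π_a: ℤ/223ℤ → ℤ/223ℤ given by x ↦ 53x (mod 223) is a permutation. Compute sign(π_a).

Start at x=63: 63 → 217 → 128 → 94 → 76 → 14 → 73 → … (one orbit).
π_53 has 3 disjoint cycles with lengths [111, 111, 1] on {0,…,222}.
With 3 cycles on 223 points, sign = (−1)^{223−3} = +1.

+1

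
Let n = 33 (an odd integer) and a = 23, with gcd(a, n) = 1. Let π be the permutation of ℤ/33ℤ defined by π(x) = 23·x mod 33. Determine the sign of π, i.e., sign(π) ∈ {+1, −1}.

Trace 1: π^k(1) = [1, 23] for k=0..1.
Cycle type of π: 2×11 + 1×11; total 22 cycles.
Σ(ℓ_i−1) = 33−22 = 11; sign = (−1)^11 = -1.

-1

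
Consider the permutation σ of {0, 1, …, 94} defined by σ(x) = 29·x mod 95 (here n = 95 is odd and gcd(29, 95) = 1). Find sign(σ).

-1

Trace 81: π^k(81) = [81, 69, 6, 79, 11, 34, 36] for k=0..6.
Cycle lengths of π_29 on ℤ/95ℤ: [18, 18, 18, 18, 18, 2, 2, 1]; 8 cycles in total.
95 − 8 = 87 transpositions; sign(π) = (−1)^87 = -1.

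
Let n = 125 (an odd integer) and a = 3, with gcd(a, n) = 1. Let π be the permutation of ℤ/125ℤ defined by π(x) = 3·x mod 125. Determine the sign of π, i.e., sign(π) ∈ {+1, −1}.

Orbit of 37 under x↦3x: [37, 111, 83, 124, 122, 116, 98]… (length divides ord_125(3)).
Decompose π into cycles: lengths [100, 20, 4, 1] (4 cycles, including the fixed point 0).
sign(π) = (−1)^{n − #cycles} = (−1)^{125−4} = (−1)^121 = -1.

-1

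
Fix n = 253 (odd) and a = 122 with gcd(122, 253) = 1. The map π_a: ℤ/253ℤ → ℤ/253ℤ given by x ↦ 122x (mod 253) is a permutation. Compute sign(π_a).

-1

Start at x=133: 133 → 34 → 100 → 56 → 1 → 122 → 210 → … (one orbit).
Decompose π into cycles: lengths [22, 22, 22, 22, 22, 22, 22, 22, 22, 22, 22, 1, 1, 1, 1, 1, 1, 1, 1, 1, 1, 1] (22 cycles, including the fixed point 0).
sign(π) = (−1)^{n − #cycles} = (−1)^{253−22} = (−1)^231 = -1.
(122|253)_J = -1 (Zolotarev's lemma cross-check).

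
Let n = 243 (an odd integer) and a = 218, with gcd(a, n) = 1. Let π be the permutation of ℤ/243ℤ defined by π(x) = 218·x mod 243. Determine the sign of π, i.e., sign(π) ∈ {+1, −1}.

Start at x=73: 73 → 119 → 184 → 17 → 61 → 176 → 217 → … (one orbit).
Cycle lengths of π_218 on ℤ/243ℤ: [162, 54, 18, 6, 2, 1]; 6 cycles in total.
Σ(ℓ_i−1) = 243−6 = 237; sign = (−1)^237 = -1.
The Jacobi symbol (218|243) = -1 (Zolotarev) agrees.

-1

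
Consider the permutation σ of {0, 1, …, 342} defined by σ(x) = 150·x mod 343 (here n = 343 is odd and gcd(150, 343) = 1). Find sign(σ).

Trace 142: π^k(142) = [142, 34, 298, 110, 36, 255, 177] for k=0..6.
Decompose π into cycles: lengths [294, 42, 6, 1] (4 cycles, including the fixed point 0).
343 − 4 = 339 transpositions; sign(π) = (−1)^339 = -1.
Via Zolotarev, sign(π_{150}) = (150|343) = -1.

-1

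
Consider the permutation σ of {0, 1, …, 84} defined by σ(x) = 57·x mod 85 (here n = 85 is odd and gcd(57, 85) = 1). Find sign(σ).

+1

Start at x=48: 48 → 16 → 62 → 49 → 73 → 81 → 27 → … (one orbit).
The orbit structure of x ↦ 57x mod 85: 7 orbits of sizes [16, 16, 16, 16, 16, 4, 1].
sign(π) = (−1)^{n − #cycles} = (−1)^{85−7} = (−1)^78 = +1.
The Jacobi symbol (57|85) = +1 (Zolotarev) agrees.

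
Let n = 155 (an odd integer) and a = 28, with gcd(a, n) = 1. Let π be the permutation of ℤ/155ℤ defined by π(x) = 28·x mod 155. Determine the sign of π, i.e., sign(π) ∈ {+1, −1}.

Start at x=101: 101 → 38 → 134 → 32 → 121 → 133 → 4 → … (one orbit).
Cycle lengths of π_28 on ℤ/155ℤ: [60, 60, 15, 15, 4, 1]; 6 cycles in total.
6 cycles on 155: each ℓ→(−1)^(ℓ−1), product (−1)^149 = -1.

-1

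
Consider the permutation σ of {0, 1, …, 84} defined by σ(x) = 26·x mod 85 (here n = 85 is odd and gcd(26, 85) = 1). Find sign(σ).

Start at x=26: 26 → 81 → 66 → 16 → 76 → 21 → 36 → … (one orbit).
Cycle lengths of π_26 on ℤ/85ℤ: [8, 8, 8, 8, 8, 8, 8, 8, 8, 8, 1, 1, 1, 1, 1]; 15 cycles in total.
15 cycles on 85: each ℓ→(−1)^(ℓ−1), product (−1)^70 = +1.
Check: (26/85) = +1 by Zolotarev.

+1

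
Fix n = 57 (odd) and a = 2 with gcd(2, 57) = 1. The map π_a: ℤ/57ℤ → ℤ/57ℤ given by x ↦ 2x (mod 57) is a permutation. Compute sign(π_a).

+1

Orbit of 1 under x↦2x: [1, 2, 4, 8, 16, 32, 7]… (length divides ord_57(2)).
Cycle type of π: 18×3 + 2 + 1; total 5 cycles.
57 − 5 = 52 transpositions; sign(π) = (−1)^52 = +1.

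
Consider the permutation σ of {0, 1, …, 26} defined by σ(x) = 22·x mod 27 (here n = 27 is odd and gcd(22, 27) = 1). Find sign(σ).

Trace 10: π^k(10) = [10, 4, 7, 19, 13, 16, 1] for k=0..6.
Decompose π into cycles: lengths [9, 9, 3, 3, 1, 1, 1] (7 cycles, including the fixed point 0).
7 cycles on 27: each ℓ→(−1)^(ℓ−1), product (−1)^20 = +1.
(22|27)_J = +1 (Zolotarev's lemma cross-check).

+1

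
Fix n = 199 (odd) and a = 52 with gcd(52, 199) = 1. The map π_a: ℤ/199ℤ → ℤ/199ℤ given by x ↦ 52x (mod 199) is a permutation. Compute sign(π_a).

Start at x=117: 117 → 114 → 157 → 5 → 61 → 187 → 172 → … (one orbit).
Decompose π into cycles: lengths [33, 33, 33, 33, 33, 33, 1] (7 cycles, including the fixed point 0).
With 7 cycles on 199 points, sign = (−1)^{199−7} = +1.

+1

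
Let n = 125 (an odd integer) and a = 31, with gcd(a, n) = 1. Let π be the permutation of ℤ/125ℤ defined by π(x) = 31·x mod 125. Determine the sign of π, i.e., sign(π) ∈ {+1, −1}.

Trace 111: π^k(111) = [111, 66, 46, 51, 81, 11, 91] for k=0..6.
Cycle lengths of π_31 on ℤ/125ℤ: [25, 25, 25, 25, 5, 5, 5, 5, 1, 1, 1, 1, 1]; 13 cycles in total.
n − c = 125 − 13 = 112; sign = (−1)^112 = +1.
Check: (31/125) = +1 by Zolotarev.

+1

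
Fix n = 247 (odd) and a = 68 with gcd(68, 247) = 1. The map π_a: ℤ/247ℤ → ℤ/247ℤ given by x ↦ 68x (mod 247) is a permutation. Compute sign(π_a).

Trace 68: π^k(68) = [68, 178, 1] for k=0..2.
83 cycles of lengths [3, 3, 3, 3, 3, 3, 3, 3, 3, 3, 3, 3, 3, 3, 3, 3, 3, 3, 3, 3, 3, 3, 3, 3, 3, 3, 3, 3, 3, 3, 3, 3, 3, 3, 3, 3, 3, 3, 3, 3, 3, 3, 3, 3, 3, 3, 3, 3, 3, 3, 3, 3, 3, 3, 3, 3, 3, 3, 3, 3, 3, 3, 3, 3, 3, 3, 3, 3, 3, 3, 3, 3, 3, 3, 3, 3, 3, 3, 3, 3, 3, 3, 1].
247 − 83 = 164 transpositions; sign(π) = (−1)^164 = +1.
Zolotarev: (68|247) = +1, matching the cycle-count sign.

+1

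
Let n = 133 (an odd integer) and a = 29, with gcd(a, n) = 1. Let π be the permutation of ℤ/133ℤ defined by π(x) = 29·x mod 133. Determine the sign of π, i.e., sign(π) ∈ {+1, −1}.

Orbit of 8 under x↦29x: [8, 99, 78, 1, 29, 43, 50]… (length divides ord_133(29)).
Decompose π into cycles: lengths [18, 18, 18, 18, 18, 18, 18, 1, 1, 1, 1, 1, 1, 1] (14 cycles, including the fixed point 0).
With 14 cycles on 133 points, sign = (−1)^{133−14} = -1.

-1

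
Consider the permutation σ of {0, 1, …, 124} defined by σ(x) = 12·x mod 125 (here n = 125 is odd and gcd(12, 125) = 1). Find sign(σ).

-1

Trace 118: π^k(118) = [118, 41, 117, 29, 98, 51, 112] for k=0..6.
Decompose π into cycles: lengths [100, 20, 4, 1] (4 cycles, including the fixed point 0).
n − c = 125 − 4 = 121; sign = (−1)^121 = -1.
The Jacobi symbol (12|125) = -1 (Zolotarev) agrees.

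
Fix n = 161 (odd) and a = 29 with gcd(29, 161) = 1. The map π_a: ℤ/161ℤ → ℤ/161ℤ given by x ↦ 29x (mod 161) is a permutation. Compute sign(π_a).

Start at x=141: 141 → 64 → 85 → 50 → 1 → 29 → 36 → … (one orbit).
21 cycles of lengths [11, 11, 11, 11, 11, 11, 11, 11, 11, 11, 11, 11, 11, 11, 1, 1, 1, 1, 1, 1, 1].
With 21 cycles on 161 points, sign = (−1)^{161−21} = +1.
Via Zolotarev, sign(π_{29}) = (29|161) = +1.

+1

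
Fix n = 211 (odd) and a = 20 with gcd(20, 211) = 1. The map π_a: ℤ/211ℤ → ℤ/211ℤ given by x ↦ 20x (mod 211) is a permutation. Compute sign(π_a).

+1

Orbit of 126 under x↦20x: [126, 199, 182, 53, 5, 100, 101]… (length divides ord_211(20)).
Cycle type of π: 105×2 + 1; total 3 cycles.
sign(π) = (−1)^{n − #cycles} = (−1)^{211−3} = (−1)^208 = +1.
The Jacobi symbol (20|211) = +1 (Zolotarev) agrees.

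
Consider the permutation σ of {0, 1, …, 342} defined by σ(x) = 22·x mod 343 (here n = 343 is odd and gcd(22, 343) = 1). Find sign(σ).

+1

Orbit of 71 under x↦22x: [71, 190, 64, 36, 106, 274, 197]… (length divides ord_343(22)).
Cycle lengths of π_22 on ℤ/343ℤ: [49, 49, 49, 49, 49, 49, 7, 7, 7, 7, 7, 7, 1, 1, 1, 1, 1, 1, 1]; 19 cycles in total.
With 19 cycles on 343 points, sign = (−1)^{343−19} = +1.
Via Zolotarev, sign(π_{22}) = (22|343) = +1.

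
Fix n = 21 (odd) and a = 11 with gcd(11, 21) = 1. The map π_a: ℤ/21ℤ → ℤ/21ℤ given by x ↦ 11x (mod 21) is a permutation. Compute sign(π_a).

Trace 4: π^k(4) = [4, 2, 1, 11, 16, 8] for k=0..5.
6 cycles of lengths [6, 6, 3, 3, 2, 1].
21 − 6 = 15 transpositions; sign(π) = (−1)^15 = -1.

-1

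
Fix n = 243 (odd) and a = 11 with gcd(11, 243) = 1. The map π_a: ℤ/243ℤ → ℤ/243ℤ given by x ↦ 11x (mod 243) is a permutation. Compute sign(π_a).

-1

Start at x=125: 125 → 160 → 59 → 163 → 92 → 40 → 197 → … (one orbit).
π_11 has 6 disjoint cycles with lengths [162, 54, 18, 6, 2, 1] on {0,…,242}.
n − c = 243 − 6 = 237; sign = (−1)^237 = -1.
Via Zolotarev, sign(π_{11}) = (11|243) = -1.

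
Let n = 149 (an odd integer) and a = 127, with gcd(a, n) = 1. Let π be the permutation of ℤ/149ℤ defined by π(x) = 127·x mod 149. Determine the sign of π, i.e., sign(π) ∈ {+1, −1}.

+1

Trace 6: π^k(6) = [6, 17, 73, 33, 19, 29, 107] for k=0..6.
5 cycles of lengths [37, 37, 37, 37, 1].
sign(π) = (−1)^{n − #cycles} = (−1)^{149−5} = (−1)^144 = +1.
The Jacobi symbol (127|149) = +1 (Zolotarev) agrees.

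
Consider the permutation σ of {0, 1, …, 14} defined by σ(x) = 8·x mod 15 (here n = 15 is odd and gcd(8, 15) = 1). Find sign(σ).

Start at x=4: 4 → 2 → 1 → 8 → 4 (one orbit).
Cycle lengths of π_8 on ℤ/15ℤ: [4, 4, 4, 2, 1]; 5 cycles in total.
5 cycles on 15: each ℓ→(−1)^(ℓ−1), product (−1)^10 = +1.
The Jacobi symbol (8|15) = +1 (Zolotarev) agrees.

+1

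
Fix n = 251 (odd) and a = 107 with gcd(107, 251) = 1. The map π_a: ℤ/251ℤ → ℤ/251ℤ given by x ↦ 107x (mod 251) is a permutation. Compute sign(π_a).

Start at x=33: 33 → 17 → 62 → 108 → 10 → 66 → 34 → … (one orbit).
The orbit structure of x ↦ 107x mod 251: 2 orbits of sizes [250, 1].
sign(π) = (−1)^{n − #cycles} = (−1)^{251−2} = (−1)^249 = -1.

-1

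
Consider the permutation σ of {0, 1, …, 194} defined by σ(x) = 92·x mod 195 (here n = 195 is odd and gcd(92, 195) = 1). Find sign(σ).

+1

Orbit of 53 under x↦92x: [53, 1, 92, 79]… (length divides ord_195(92)).
The orbit structure of x ↦ 92x mod 195: 65 orbits of sizes [4, 4, 4, 4, 4, 4, 4, 4, 4, 4, 4, 4, 4, 4, 4, 4, 4, 4, 4, 4, 4, 4, 4, 4, 4, 4, 4, 4, 4, 4, 4, 4, 4, 4, 4, 4, 4, 4, 4, 2, 2, 2, 2, 2, 2, 2, 2, 2, 2, 2, 2, 2, 1, 1, 1, 1, 1, 1, 1, 1, 1, 1, 1, 1, 1].
195 − 65 = 130 transpositions; sign(π) = (−1)^130 = +1.
Check: (92/195) = +1 by Zolotarev.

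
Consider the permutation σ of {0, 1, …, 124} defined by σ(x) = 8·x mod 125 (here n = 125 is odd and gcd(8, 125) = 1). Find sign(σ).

-1

Start at x=63: 63 → 4 → 32 → 6 → 48 → 9 → 72 → … (one orbit).
Decompose π into cycles: lengths [100, 20, 4, 1] (4 cycles, including the fixed point 0).
n − c = 125 − 4 = 121; sign = (−1)^121 = -1.
Via Zolotarev, sign(π_{8}) = (8|125) = -1.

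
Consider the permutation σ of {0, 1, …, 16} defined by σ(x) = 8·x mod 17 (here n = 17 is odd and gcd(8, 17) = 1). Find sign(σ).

Orbit of 8 under x↦8x: [8, 13, 2, 16, 9, 4, 15]… (length divides ord_17(8)).
3 cycles of lengths [8, 8, 1].
sign(π) = (−1)^{n − #cycles} = (−1)^{17−3} = (−1)^14 = +1.

+1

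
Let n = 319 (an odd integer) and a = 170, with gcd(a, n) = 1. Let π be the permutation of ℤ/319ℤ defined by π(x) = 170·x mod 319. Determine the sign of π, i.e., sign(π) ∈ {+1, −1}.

Orbit of 223 under x↦170x: [223, 268, 262, 199, 16, 168, 169]… (length divides ord_319(170)).
15 cycles of lengths [35, 35, 35, 35, 35, 35, 35, 35, 7, 7, 7, 7, 5, 5, 1].
sign(π) = (−1)^{n − #cycles} = (−1)^{319−15} = (−1)^304 = +1.

+1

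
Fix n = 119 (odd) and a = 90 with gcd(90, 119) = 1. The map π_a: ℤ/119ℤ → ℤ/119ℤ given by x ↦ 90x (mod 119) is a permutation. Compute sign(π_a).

+1

Trace 8: π^k(8) = [8, 6, 64, 48, 36, 27, 50] for k=0..6.
π_90 has 11 disjoint cycles with lengths [16, 16, 16, 16, 16, 16, 16, 2, 2, 2, 1] on {0,…,118}.
119 − 11 = 108 transpositions; sign(π) = (−1)^108 = +1.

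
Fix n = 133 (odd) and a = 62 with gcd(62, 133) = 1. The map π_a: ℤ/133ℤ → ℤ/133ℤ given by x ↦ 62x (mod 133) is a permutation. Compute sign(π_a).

-1

Orbit of 99 under x↦62x: [99, 20, 43, 6, 106, 55, 85]… (length divides ord_133(62)).
Cycle type of π: 18×6 + 9×2 + 2×3 + 1; total 12 cycles.
133 − 12 = 121 transpositions; sign(π) = (−1)^121 = -1.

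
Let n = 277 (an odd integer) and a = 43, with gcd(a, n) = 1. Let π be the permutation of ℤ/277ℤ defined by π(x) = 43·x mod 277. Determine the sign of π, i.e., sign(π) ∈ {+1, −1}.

-1

Trace 174: π^k(174) = [174, 3, 129, 7, 24, 201, 56] for k=0..6.
π_43 has 2 disjoint cycles with lengths [276, 1] on {0,…,276}.
Σ(ℓ_i−1) = 277−2 = 275; sign = (−1)^275 = -1.
Via Zolotarev, sign(π_{43}) = (43|277) = -1.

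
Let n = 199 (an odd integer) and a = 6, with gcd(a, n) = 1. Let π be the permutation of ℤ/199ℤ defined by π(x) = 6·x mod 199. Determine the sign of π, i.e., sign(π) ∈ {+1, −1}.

-1

Start at x=95: 95 → 172 → 37 → 23 → 138 → 32 → 192 → … (one orbit).
The orbit structure of x ↦ 6x mod 199: 2 orbits of sizes [198, 1].
2 cycles on 199: each ℓ→(−1)^(ℓ−1), product (−1)^197 = -1.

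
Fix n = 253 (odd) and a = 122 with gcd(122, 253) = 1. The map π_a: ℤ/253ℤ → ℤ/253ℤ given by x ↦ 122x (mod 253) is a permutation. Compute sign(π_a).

Start at x=188: 188 → 166 → 12 → 199 → 243 → 45 → 177 → … (one orbit).
π_122 has 22 disjoint cycles with lengths [22, 22, 22, 22, 22, 22, 22, 22, 22, 22, 22, 1, 1, 1, 1, 1, 1, 1, 1, 1, 1, 1] on {0,…,252}.
22 cycles on 253: each ℓ→(−1)^(ℓ−1), product (−1)^231 = -1.

-1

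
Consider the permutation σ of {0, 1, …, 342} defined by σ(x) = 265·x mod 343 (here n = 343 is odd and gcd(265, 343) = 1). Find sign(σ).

Trace 281: π^k(281) = [281, 34, 92, 27, 295, 314, 204] for k=0..6.
The orbit structure of x ↦ 265x mod 343: 10 orbits of sizes [98, 98, 98, 14, 14, 14, 2, 2, 2, 1].
sign(π) = (−1)^{n − #cycles} = (−1)^{343−10} = (−1)^333 = -1.
(265|343)_J = -1 (Zolotarev's lemma cross-check).

-1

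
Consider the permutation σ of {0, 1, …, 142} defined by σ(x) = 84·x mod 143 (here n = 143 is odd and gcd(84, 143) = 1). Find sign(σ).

+1

Orbit of 72 under x↦84x: [72, 42, 96, 56, 128, 27, 123]… (length divides ord_143(84)).
Decompose π into cycles: lengths [60, 60, 12, 10, 1] (5 cycles, including the fixed point 0).
5 cycles on 143: each ℓ→(−1)^(ℓ−1), product (−1)^138 = +1.
(84|143)_J = +1 (Zolotarev's lemma cross-check).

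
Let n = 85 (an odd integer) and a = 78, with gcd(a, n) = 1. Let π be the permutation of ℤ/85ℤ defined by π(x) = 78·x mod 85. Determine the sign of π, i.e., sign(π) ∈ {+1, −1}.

+1

Trace 9: π^k(9) = [9, 22, 16, 58, 19, 37, 81] for k=0..6.
Cycle type of π: 16×5 + 4 + 1; total 7 cycles.
With 7 cycles on 85 points, sign = (−1)^{85−7} = +1.
Zolotarev: (78|85) = +1, matching the cycle-count sign.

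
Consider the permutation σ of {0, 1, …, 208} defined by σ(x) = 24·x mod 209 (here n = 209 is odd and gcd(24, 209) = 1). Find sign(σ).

-1

Start at x=58: 58 → 138 → 177 → 68 → 169 → 85 → 159 → … (one orbit).
Decompose π into cycles: lengths [90, 90, 10, 9, 9, 1] (6 cycles, including the fixed point 0).
sign(π) = (−1)^{n − #cycles} = (−1)^{209−6} = (−1)^203 = -1.
Via Zolotarev, sign(π_{24}) = (24|209) = -1.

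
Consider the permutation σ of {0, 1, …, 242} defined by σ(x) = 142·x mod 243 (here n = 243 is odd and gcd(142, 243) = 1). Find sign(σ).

+1

Trace 220: π^k(220) = [220, 136, 115, 49, 154, 241, 202] for k=0..6.
Cycle lengths of π_142 on ℤ/243ℤ: [81, 81, 27, 27, 9, 9, 3, 3, 1, 1, 1]; 11 cycles in total.
243 − 11 = 232 transpositions; sign(π) = (−1)^232 = +1.
Check: (142/243) = +1 by Zolotarev.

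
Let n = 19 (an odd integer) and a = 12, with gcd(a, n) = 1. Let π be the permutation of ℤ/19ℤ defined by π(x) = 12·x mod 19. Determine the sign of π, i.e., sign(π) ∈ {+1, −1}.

Trace 8: π^k(8) = [8, 1, 12, 11, 18, 7] for k=0..5.
4 cycles of lengths [6, 6, 6, 1].
Σ(ℓ_i−1) = 19−4 = 15; sign = (−1)^15 = -1.
Check: (12/19) = -1 by Zolotarev.

-1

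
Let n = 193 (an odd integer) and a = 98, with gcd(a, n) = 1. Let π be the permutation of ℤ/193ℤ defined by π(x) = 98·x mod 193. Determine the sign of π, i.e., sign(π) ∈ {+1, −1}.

+1

Orbit of 143 under x↦98x: [143, 118, 177, 169, 157, 139, 112]… (length divides ord_193(98)).
Cycle type of π: 96×2 + 1; total 3 cycles.
3 cycles on 193: each ℓ→(−1)^(ℓ−1), product (−1)^190 = +1.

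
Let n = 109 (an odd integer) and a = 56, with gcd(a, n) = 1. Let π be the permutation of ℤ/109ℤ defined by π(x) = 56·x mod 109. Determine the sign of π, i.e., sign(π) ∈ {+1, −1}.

Start at x=82: 82 → 14 → 21 → 86 → 20 → 30 → 45 → … (one orbit).
π_56 has 2 disjoint cycles with lengths [108, 1] on {0,…,108}.
2 cycles on 109: each ℓ→(−1)^(ℓ−1), product (−1)^107 = -1.
Check: (56/109) = -1 by Zolotarev.

-1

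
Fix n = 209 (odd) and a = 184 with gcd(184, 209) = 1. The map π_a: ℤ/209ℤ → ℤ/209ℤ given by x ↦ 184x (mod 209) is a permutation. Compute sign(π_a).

Orbit of 93 under x↦184x: [93, 183, 23, 52, 163, 105, 92]… (length divides ord_209(184)).
Cycle lengths of π_184 on ℤ/209ℤ: [90, 90, 18, 10, 1]; 5 cycles in total.
With 5 cycles on 209 points, sign = (−1)^{209−5} = +1.
Check: (184/209) = +1 by Zolotarev.

+1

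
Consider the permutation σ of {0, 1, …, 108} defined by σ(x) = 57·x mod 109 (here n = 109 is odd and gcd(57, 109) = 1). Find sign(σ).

-1

Trace 25: π^k(25) = [25, 8, 20, 50, 16, 40, 100] for k=0..6.
Cycle lengths of π_57 on ℤ/109ℤ: [108, 1]; 2 cycles in total.
sign(π) = (−1)^{n − #cycles} = (−1)^{109−2} = (−1)^107 = -1.
Zolotarev: (57|109) = -1, matching the cycle-count sign.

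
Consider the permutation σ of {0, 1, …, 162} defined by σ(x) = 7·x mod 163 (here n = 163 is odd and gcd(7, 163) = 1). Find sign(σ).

-1

Start at x=73: 73 → 22 → 154 → 100 → 48 → 10 → 70 → … (one orbit).
Cycle type of π: 162 + 1; total 2 cycles.
n − c = 163 − 2 = 161; sign = (−1)^161 = -1.
Check: (7/163) = -1 by Zolotarev.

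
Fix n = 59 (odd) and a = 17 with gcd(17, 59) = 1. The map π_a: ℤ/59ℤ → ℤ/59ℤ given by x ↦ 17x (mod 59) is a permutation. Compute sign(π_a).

Start at x=5: 5 → 26 → 29 → 21 → 3 → 51 → 41 → … (one orbit).
Decompose π into cycles: lengths [29, 29, 1] (3 cycles, including the fixed point 0).
Σ(ℓ_i−1) = 59−3 = 56; sign = (−1)^56 = +1.

+1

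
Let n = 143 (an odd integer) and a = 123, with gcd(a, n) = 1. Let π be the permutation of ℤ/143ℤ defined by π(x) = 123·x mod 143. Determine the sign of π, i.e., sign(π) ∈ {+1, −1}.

Orbit of 14 under x↦123x: [14, 6, 23, 112, 48, 41, 38]… (length divides ord_143(123)).
The orbit structure of x ↦ 123x mod 143: 5 orbits of sizes [60, 60, 12, 10, 1].
5 cycles on 143: each ℓ→(−1)^(ℓ−1), product (−1)^138 = +1.
Check: (123/143) = +1 by Zolotarev.

+1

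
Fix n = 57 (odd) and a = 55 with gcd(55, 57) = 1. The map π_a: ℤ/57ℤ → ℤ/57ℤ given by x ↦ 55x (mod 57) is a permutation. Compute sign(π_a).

Start at x=25: 25 → 7 → 43 → 28 → 1 → 55 → 4 → … (one orbit).
Cycle lengths of π_55 on ℤ/57ℤ: [9, 9, 9, 9, 9, 9, 1, 1, 1]; 9 cycles in total.
sign(π) = (−1)^{n − #cycles} = (−1)^{57−9} = (−1)^48 = +1.

+1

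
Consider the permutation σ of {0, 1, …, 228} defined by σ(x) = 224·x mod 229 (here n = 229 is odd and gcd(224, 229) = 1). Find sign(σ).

+1

Orbit of 48 under x↦224x: [48, 218, 55, 183, 1, 224, 25]… (length divides ord_229(224)).
Decompose π into cycles: lengths [57, 57, 57, 57, 1] (5 cycles, including the fixed point 0).
Σ(ℓ_i−1) = 229−5 = 224; sign = (−1)^224 = +1.
(224|229)_J = +1 (Zolotarev's lemma cross-check).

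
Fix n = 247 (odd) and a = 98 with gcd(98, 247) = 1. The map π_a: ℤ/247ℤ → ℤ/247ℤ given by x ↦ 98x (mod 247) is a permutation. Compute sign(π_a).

Start at x=164: 164 → 17 → 184 → 1 → 98 → 218 → 122 → … (one orbit).
Cycle type of π: 36×6 + 18 + 12 + 1; total 9 cycles.
Σ(ℓ_i−1) = 247−9 = 238; sign = (−1)^238 = +1.
The Jacobi symbol (98|247) = +1 (Zolotarev) agrees.

+1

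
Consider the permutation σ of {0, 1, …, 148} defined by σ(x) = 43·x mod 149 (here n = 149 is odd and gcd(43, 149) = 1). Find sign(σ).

-1

Orbit of 59 under x↦43x: [59, 4, 23, 95, 62, 133, 57]… (length divides ord_149(43)).
Decompose π into cycles: lengths [148, 1] (2 cycles, including the fixed point 0).
sign(π) = (−1)^{n − #cycles} = (−1)^{149−2} = (−1)^147 = -1.
Via Zolotarev, sign(π_{43}) = (43|149) = -1.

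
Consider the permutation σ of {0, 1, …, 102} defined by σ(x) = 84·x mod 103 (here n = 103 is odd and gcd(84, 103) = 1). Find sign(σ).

Orbit of 56 under x↦84x: [56, 69, 28, 86, 14, 43, 7]… (length divides ord_103(84)).
2 cycles of lengths [102, 1].
n − c = 103 − 2 = 101; sign = (−1)^101 = -1.
Check: (84/103) = -1 by Zolotarev.

-1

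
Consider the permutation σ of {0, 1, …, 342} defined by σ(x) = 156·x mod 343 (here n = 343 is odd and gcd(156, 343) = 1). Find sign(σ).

+1

Trace 305: π^k(305) = [305, 246, 303, 277, 337, 93, 102] for k=0..6.
Cycle type of π: 147×2 + 21×2 + 3×2 + 1; total 7 cycles.
7 cycles on 343: each ℓ→(−1)^(ℓ−1), product (−1)^336 = +1.
Check: (156/343) = +1 by Zolotarev.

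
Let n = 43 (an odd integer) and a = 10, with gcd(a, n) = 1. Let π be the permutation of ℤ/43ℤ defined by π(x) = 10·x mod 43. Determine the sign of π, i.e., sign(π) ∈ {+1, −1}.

+1

Start at x=1: 1 → 10 → 14 → 11 → 24 → 25 → 35 → … (one orbit).
π_10 has 3 disjoint cycles with lengths [21, 21, 1] on {0,…,42}.
3 cycles on 43: each ℓ→(−1)^(ℓ−1), product (−1)^40 = +1.
(10|43)_J = +1 (Zolotarev's lemma cross-check).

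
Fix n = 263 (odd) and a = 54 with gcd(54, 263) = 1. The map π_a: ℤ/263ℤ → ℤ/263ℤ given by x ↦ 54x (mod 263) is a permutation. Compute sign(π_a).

Trace 6: π^k(6) = [6, 61, 138, 88, 18, 183, 151] for k=0..6.
Decompose π into cycles: lengths [131, 131, 1] (3 cycles, including the fixed point 0).
3 cycles on 263: each ℓ→(−1)^(ℓ−1), product (−1)^260 = +1.
Zolotarev: (54|263) = +1, matching the cycle-count sign.

+1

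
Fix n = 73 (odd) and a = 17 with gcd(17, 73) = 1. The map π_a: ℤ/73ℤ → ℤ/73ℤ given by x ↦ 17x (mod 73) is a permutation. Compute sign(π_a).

-1

Trace 63: π^k(63) = [63, 49, 30, 72, 56, 3, 51] for k=0..6.
Cycle type of π: 24×3 + 1; total 4 cycles.
73 − 4 = 69 transpositions; sign(π) = (−1)^69 = -1.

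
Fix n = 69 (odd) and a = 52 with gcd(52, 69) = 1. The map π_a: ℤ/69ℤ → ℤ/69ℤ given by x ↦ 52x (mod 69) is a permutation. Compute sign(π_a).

+1

Start at x=49: 49 → 64 → 16 → 4 → 1 → 52 → 13 → … (one orbit).
π_52 has 9 disjoint cycles with lengths [11, 11, 11, 11, 11, 11, 1, 1, 1] on {0,…,68}.
69 − 9 = 60 transpositions; sign(π) = (−1)^60 = +1.
Zolotarev: (52|69) = +1, matching the cycle-count sign.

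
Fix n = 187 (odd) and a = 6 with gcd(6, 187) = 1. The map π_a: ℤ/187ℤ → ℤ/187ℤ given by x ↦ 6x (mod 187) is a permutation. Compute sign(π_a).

+1

Trace 15: π^k(15) = [15, 90, 166, 61, 179, 139, 86] for k=0..6.
Cycle lengths of π_6 on ℤ/187ℤ: [80, 80, 16, 10, 1]; 5 cycles in total.
With 5 cycles on 187 points, sign = (−1)^{187−5} = +1.
(6|187)_J = +1 (Zolotarev's lemma cross-check).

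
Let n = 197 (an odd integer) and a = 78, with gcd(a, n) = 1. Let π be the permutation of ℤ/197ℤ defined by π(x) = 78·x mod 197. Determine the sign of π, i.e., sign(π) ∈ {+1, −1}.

-1

Orbit of 48 under x↦78x: [48, 1, 78, 174, 176, 135, 89]… (length divides ord_197(78)).
Cycle type of π: 196 + 1; total 2 cycles.
Σ(ℓ_i−1) = 197−2 = 195; sign = (−1)^195 = -1.
Check: (78/197) = -1 by Zolotarev.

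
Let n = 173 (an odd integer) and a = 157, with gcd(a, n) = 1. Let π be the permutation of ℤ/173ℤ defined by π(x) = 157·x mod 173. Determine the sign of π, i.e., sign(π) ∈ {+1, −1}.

Start at x=169: 169 → 64 → 14 → 122 → 124 → 92 → 85 → … (one orbit).
Cycle lengths of π_157 on ℤ/173ℤ: [86, 86, 1]; 3 cycles in total.
With 3 cycles on 173 points, sign = (−1)^{173−3} = +1.
The Jacobi symbol (157|173) = +1 (Zolotarev) agrees.

+1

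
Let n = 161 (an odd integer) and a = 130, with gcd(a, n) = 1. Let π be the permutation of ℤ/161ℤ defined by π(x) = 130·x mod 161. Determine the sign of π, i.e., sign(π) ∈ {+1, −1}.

Start at x=53: 53 → 128 → 57 → 4 → 37 → 141 → 137 → … (one orbit).
The orbit structure of x ↦ 130x mod 161: 6 orbits of sizes [66, 66, 22, 3, 3, 1].
161 − 6 = 155 transpositions; sign(π) = (−1)^155 = -1.
Check: (130/161) = -1 by Zolotarev.

-1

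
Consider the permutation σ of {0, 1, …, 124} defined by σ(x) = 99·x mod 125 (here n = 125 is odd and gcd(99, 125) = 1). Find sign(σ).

+1

Orbit of 124 under x↦99x: [124, 26, 74, 76, 24, 1, 99]… (length divides ord_125(99)).
Cycle lengths of π_99 on ℤ/125ℤ: [10, 10, 10, 10, 10, 10, 10, 10, 10, 10, 2, 2, 2, 2, 2, 2, 2, 2, 2, 2, 2, 2, 1]; 23 cycles in total.
n − c = 125 − 23 = 102; sign = (−1)^102 = +1.
Zolotarev: (99|125) = +1, matching the cycle-count sign.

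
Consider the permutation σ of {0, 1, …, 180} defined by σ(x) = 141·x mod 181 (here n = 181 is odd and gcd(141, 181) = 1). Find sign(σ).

Orbit of 152 under x↦141x: [152, 74, 117, 26, 46, 151, 114]… (length divides ord_181(141)).
Cycle lengths of π_141 on ℤ/181ℤ: [60, 60, 60, 1]; 4 cycles in total.
With 4 cycles on 181 points, sign = (−1)^{181−4} = -1.
Via Zolotarev, sign(π_{141}) = (141|181) = -1.

-1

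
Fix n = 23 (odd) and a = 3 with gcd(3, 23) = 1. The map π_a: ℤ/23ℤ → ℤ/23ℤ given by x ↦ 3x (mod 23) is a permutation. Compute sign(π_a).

+1

Start at x=13: 13 → 16 → 2 → 6 → 18 → 8 → 1 → … (one orbit).
The orbit structure of x ↦ 3x mod 23: 3 orbits of sizes [11, 11, 1].
Σ(ℓ_i−1) = 23−3 = 20; sign = (−1)^20 = +1.
Via Zolotarev, sign(π_{3}) = (3|23) = +1.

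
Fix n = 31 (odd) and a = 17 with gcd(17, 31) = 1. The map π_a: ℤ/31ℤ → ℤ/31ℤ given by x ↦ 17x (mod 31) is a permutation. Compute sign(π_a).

Trace 29: π^k(29) = [29, 28, 11, 1, 17, 10, 15] for k=0..6.
Cycle type of π: 30 + 1; total 2 cycles.
n − c = 31 − 2 = 29; sign = (−1)^29 = -1.
(17|31)_J = -1 (Zolotarev's lemma cross-check).

-1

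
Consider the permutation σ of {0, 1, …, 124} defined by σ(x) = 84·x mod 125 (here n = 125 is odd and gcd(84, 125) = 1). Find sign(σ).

Trace 6: π^k(6) = [6, 4, 86, 99, 66, 44, 71] for k=0..6.
Cycle lengths of π_84 on ℤ/125ℤ: [50, 50, 10, 10, 2, 2, 1]; 7 cycles in total.
125 − 7 = 118 transpositions; sign(π) = (−1)^118 = +1.
Check: (84/125) = +1 by Zolotarev.

+1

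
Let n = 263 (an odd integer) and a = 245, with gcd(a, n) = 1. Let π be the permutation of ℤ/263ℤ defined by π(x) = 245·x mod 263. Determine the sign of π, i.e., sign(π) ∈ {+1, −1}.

Trace 219: π^k(219) = [219, 3, 209, 183, 125, 117, 261] for k=0..6.
The orbit structure of x ↦ 245x mod 263: 2 orbits of sizes [262, 1].
Σ(ℓ_i−1) = 263−2 = 261; sign = (−1)^261 = -1.
(245|263)_J = -1 (Zolotarev's lemma cross-check).

-1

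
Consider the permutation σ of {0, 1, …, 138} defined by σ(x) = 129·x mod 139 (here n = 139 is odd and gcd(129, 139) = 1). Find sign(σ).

Start at x=125: 125 → 1 → 129 → 100 → 112 → 131 → 80 → … (one orbit).
The orbit structure of x ↦ 129x mod 139: 7 orbits of sizes [23, 23, 23, 23, 23, 23, 1].
7 cycles on 139: each ℓ→(−1)^(ℓ−1), product (−1)^132 = +1.
Via Zolotarev, sign(π_{129}) = (129|139) = +1.

+1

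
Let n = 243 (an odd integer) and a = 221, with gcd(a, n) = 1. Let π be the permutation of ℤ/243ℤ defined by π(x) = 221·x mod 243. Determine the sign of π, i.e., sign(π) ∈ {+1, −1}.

-1

Trace 185: π^k(185) = [185, 61, 116, 121, 11, 1, 221] for k=0..6.
π_221 has 6 disjoint cycles with lengths [162, 54, 18, 6, 2, 1] on {0,…,242}.
243 − 6 = 237 transpositions; sign(π) = (−1)^237 = -1.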